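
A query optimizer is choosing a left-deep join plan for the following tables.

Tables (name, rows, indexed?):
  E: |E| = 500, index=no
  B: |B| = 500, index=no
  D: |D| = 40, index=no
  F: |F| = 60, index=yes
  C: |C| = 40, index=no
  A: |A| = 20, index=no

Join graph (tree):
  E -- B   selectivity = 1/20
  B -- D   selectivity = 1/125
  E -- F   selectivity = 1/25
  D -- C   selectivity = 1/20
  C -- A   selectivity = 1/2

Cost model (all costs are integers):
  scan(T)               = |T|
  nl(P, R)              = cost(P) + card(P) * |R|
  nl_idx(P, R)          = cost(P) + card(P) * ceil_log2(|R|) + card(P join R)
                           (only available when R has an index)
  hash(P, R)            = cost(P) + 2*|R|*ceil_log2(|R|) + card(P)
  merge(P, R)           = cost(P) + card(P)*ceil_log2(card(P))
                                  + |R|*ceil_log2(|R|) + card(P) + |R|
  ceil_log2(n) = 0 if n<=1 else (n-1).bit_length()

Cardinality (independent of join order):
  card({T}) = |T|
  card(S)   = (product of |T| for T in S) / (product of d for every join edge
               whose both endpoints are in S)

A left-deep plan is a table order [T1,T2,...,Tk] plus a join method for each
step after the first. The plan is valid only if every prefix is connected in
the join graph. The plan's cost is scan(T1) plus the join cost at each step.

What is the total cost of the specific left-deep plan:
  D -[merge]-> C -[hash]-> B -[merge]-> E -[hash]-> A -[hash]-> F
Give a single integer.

106800

step 1: scan D: cost=40, card=40
step 2: join C via merge
    card(P join C) = 40*40/(20) = 80
    cost = 40 + 40*6 + 40*6 + 40 + 40 = 600
step 3: join B via hash
    card(P join B) = 80*500/(125) = 320
    cost = 600 + 2*500*9 + 80 = 9680
step 4: join E via merge
    card(P join E) = 320*500/(20) = 8000
    cost = 9680 + 320*9 + 500*9 + 320 + 500 = 17880
step 5: join A via hash
    card(P join A) = 8000*20/(2) = 80000
    cost = 17880 + 2*20*5 + 8000 = 26080
step 6: join F via hash
    card(P join F) = 80000*60/(25) = 192000
    cost = 26080 + 2*60*6 + 80000 = 106800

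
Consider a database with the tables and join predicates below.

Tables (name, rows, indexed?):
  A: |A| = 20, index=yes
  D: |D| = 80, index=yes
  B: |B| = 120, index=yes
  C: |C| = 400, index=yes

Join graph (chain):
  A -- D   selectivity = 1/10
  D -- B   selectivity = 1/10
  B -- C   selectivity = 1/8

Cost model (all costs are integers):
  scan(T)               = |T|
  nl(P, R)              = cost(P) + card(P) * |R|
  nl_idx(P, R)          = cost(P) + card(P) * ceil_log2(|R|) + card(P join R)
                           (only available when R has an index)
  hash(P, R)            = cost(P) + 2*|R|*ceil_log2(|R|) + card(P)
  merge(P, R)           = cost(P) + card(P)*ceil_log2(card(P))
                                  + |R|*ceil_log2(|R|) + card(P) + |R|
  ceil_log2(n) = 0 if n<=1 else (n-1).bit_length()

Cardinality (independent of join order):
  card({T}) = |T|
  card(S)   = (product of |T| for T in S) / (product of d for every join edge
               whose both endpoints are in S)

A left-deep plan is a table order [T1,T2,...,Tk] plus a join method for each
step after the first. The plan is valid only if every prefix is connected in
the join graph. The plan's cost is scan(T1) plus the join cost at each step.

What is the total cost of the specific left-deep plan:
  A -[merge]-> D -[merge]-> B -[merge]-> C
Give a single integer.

30220

step 1: scan A: cost=20, card=20
step 2: join D via merge
    card(P join D) = 20*80/(10) = 160
    cost = 20 + 20*5 + 80*7 + 20 + 80 = 780
step 3: join B via merge
    card(P join B) = 160*120/(10) = 1920
    cost = 780 + 160*8 + 120*7 + 160 + 120 = 3180
step 4: join C via merge
    card(P join C) = 1920*400/(8) = 96000
    cost = 3180 + 1920*11 + 400*9 + 1920 + 400 = 30220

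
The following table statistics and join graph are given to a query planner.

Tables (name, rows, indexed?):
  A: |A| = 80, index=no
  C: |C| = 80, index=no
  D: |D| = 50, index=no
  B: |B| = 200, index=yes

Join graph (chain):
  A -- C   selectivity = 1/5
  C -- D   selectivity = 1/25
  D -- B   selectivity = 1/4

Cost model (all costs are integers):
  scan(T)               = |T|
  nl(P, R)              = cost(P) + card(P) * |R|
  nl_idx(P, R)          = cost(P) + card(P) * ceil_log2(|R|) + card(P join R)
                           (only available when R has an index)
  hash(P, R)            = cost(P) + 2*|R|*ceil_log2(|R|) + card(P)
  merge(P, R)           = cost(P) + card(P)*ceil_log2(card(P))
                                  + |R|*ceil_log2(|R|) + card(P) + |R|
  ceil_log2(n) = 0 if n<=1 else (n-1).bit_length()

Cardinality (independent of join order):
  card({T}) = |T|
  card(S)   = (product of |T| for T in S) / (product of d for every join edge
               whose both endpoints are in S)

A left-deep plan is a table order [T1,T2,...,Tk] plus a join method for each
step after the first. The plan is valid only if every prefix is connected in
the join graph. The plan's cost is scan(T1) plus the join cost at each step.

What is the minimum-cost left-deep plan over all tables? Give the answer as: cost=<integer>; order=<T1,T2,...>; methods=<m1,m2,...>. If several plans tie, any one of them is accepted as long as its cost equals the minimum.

cost=7800; order=C,D,A,B; methods=hash,hash,hash

Selinger DP (subsets sized 1..n):
  {A}: scan cost=80, card=80
  {C}: scan cost=80, card=80
  {D}: scan cost=50, card=50
  {B}: scan cost=200, card=200
  {AC}: card=1280; try (C,hash)→1280, (A,hash)→1280, (C,merge)→1360, (A,merge)→1360, (C,nl)→6480, (A,nl)→6480; best=1280 via (C,hash)
  {CD}: card=160; try (D,hash)→760, (C,merge)→1040, (D,merge)→1070, (C,hash)→1220, (C,nl)→4050, (D,nl)→4080; best=760 via (D,hash)
  {BD}: card=2500; try (D,hash)→1000, (B,merge)→2200, (D,merge)→2350, (B,nl_idx)→2950, (B,hash)→3300, (B,nl)→10050 …(+1); best=1000 via (D,hash)
  {ACD}: card=2560; try (A,hash)→2040, (A,merge)→2840, (D,hash)→3160, (A,nl)→13560, (D,merge)→16990, (D,nl)→65280; best=2040 via (A,hash)
  {BCD}: card=8000; try (B,merge)→4000, (B,hash)→4120, (C,hash)→4620, (B,nl_idx)→10040, (B,nl)→32760, (C,merge)→34140 …(+1); best=4000 via (B,merge)
  {ABCD}: card=128000; try (B,hash)→7800, (A,hash)→13120, (B,merge)→37120, (A,merge)→116640, (B,nl_idx)→150520, (B,nl)→514040 …(+1); best=7800 via (B,hash)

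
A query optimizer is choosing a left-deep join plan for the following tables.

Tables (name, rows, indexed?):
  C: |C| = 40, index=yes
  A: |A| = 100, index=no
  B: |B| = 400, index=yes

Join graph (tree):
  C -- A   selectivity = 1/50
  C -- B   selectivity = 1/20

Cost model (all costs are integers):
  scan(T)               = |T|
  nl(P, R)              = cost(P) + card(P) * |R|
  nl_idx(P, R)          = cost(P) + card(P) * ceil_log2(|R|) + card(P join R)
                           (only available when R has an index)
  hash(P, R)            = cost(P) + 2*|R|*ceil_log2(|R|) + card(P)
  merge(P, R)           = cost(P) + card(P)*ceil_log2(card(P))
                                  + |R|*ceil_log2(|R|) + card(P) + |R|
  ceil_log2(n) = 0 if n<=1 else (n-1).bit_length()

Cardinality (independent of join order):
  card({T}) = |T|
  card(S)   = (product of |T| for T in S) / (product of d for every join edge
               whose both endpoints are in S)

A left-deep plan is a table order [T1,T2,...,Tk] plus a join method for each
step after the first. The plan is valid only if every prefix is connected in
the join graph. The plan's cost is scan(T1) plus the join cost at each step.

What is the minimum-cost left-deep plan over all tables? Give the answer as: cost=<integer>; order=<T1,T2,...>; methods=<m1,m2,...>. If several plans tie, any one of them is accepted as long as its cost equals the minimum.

cost=3000; order=A,C,B; methods=hash,nl_idx

Selinger DP (subsets sized 1..n):
  {C}: scan cost=40, card=40
  {A}: scan cost=100, card=100
  {B}: scan cost=400, card=400
  {AC}: card=80; try (C,hash)→680, (C,nl_idx)→780, (A,merge)→1120, (C,merge)→1180, (A,hash)→1480, (A,nl)→4040 …(+1); best=680 via (C,hash)
  {BC}: card=800; try (B,nl_idx)→1200, (C,hash)→1280, (C,nl_idx)→3600, (B,merge)→4320, (C,merge)→4680, (B,hash)→7280 …(+2); best=1200 via (B,nl_idx)
  {ABC}: card=1600; try (B,nl_idx)→3000, (A,hash)→3400, (B,merge)→5320, (B,hash)→7960, (A,merge)→10800, (B,nl)→32680 …(+1); best=3000 via (B,nl_idx)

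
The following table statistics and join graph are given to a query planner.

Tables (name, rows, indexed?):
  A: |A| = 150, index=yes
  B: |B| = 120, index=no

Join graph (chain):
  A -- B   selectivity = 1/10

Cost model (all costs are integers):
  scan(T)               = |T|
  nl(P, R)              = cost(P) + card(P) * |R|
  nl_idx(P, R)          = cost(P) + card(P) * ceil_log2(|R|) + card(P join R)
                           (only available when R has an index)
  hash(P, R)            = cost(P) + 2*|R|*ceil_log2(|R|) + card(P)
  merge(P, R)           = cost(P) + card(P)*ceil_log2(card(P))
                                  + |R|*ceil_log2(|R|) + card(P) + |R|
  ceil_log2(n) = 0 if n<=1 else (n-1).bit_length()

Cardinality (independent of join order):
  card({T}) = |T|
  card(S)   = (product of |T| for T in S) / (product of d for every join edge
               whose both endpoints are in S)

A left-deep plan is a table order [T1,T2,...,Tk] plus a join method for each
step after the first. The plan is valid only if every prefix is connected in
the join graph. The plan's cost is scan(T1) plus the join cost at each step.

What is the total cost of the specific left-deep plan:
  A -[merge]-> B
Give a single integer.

step 1: scan A: cost=150, card=150
step 2: join B via merge
    card(P join B) = 150*120/(10) = 1800
    cost = 150 + 150*8 + 120*7 + 150 + 120 = 2460

2460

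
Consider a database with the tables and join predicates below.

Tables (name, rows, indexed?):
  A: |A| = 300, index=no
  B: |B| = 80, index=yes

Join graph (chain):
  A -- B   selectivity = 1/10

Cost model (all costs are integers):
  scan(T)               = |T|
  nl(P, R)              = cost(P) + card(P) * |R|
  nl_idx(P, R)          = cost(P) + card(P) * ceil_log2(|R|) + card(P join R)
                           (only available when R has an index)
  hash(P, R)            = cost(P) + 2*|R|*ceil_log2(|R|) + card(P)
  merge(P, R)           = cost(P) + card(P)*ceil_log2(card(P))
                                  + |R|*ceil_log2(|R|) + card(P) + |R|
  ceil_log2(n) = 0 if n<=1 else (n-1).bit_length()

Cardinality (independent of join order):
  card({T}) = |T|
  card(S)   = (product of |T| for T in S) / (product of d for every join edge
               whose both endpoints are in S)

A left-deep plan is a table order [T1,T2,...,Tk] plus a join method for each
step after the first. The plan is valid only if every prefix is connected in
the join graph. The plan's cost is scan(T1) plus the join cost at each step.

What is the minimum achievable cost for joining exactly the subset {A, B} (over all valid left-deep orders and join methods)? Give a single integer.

Selinger DP over subsets of {A,B}:
  {A}: scan cost=300, card=300
  {B}: scan cost=80, card=80
  {AB}: card=2400; try (B,hash)→1720, (A,merge)→3720, (B,merge)→3940, (B,nl_idx)→4800, (A,hash)→5560, (A,nl)→24080 …(+1); best=1720 via (B,hash)

1720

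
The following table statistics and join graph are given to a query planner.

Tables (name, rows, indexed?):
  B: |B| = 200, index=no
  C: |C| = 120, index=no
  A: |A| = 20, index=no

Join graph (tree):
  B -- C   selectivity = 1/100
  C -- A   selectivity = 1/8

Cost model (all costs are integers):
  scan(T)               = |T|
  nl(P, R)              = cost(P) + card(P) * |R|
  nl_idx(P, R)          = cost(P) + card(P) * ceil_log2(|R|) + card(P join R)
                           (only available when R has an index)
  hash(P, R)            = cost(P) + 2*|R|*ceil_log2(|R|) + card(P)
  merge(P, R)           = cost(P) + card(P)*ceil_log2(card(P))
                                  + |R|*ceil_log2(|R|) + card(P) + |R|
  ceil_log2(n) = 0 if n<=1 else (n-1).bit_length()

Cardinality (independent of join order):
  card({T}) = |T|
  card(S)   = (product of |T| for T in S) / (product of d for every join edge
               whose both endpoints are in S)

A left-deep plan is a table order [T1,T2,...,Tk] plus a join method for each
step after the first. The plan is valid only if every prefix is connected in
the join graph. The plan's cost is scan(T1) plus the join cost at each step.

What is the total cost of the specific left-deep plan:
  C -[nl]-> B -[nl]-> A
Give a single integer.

step 1: scan C: cost=120, card=120
step 2: join B via nl
    card(P join B) = 120*200/(100) = 240
    cost = 120 + 120*200 = 24120
step 3: join A via nl
    card(P join A) = 240*20/(8) = 600
    cost = 24120 + 240*20 = 28920

28920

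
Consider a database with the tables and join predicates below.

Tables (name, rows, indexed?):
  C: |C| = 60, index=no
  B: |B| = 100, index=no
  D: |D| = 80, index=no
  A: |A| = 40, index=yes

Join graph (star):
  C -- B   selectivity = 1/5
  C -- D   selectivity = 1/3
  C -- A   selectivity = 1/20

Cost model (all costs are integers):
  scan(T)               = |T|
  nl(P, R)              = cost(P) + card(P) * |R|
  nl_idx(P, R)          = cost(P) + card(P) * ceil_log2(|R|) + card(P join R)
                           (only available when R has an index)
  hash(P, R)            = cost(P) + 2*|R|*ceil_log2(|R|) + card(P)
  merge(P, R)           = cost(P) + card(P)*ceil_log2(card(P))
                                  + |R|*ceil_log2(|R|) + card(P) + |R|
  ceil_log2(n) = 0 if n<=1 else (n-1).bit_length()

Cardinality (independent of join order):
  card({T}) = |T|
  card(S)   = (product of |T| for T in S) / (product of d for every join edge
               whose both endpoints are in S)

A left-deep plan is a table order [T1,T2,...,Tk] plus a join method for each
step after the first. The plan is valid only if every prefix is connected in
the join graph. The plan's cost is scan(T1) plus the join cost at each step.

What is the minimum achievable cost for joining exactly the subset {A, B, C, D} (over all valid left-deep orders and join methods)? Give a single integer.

Selinger DP over subsets of {A,B,C,D}:
  {C}: scan cost=60, card=60
  {B}: scan cost=100, card=100
  {D}: scan cost=80, card=80
  {A}: scan cost=40, card=40
  {BC}: card=1200; try (C,hash)→920, (B,merge)→1280, (C,merge)→1320, (B,hash)→1520, (B,nl)→6060, (C,nl)→6100; best=920 via (C,hash)
  {CD}: card=1600; try (C,hash)→880, (D,merge)→1120, (C,merge)→1140, (D,hash)→1240, (D,nl)→4860, (C,nl)→4880; best=880 via (C,hash)
  {AC}: card=120; try (A,nl_idx)→540, (A,hash)→600, (C,merge)→740, (A,merge)→760, (C,hash)→800, (C,nl)→2440 …(+1); best=540 via (A,nl_idx)
  {BCD}: card=32000; try (D,hash)→3240, (B,hash)→3880, (D,merge)→15960, (B,merge)→20880, (D,nl)→96920, (B,nl)→160880; best=3240 via (D,hash)
  {ABC}: card=2400; try (B,hash)→2060, (B,merge)→2300, (A,hash)→2600, (A,nl_idx)→10520, (B,nl)→12540, (A,merge)→15600 …(+1); best=2060 via (B,hash)
  {ACD}: card=3200; try (D,hash)→1780, (D,merge)→2140, (A,hash)→2960, (D,nl)→10140, (A,nl_idx)→13680, (A,merge)→20360 …(+1); best=1780 via (D,hash)
  {ABCD}: card=64000; try (D,hash)→5580, (B,hash)→6380, (D,merge)→33900, (A,hash)→35720, (B,merge)→44180, (D,nl)→194060 …(+4); best=5580 via (D,hash)

5580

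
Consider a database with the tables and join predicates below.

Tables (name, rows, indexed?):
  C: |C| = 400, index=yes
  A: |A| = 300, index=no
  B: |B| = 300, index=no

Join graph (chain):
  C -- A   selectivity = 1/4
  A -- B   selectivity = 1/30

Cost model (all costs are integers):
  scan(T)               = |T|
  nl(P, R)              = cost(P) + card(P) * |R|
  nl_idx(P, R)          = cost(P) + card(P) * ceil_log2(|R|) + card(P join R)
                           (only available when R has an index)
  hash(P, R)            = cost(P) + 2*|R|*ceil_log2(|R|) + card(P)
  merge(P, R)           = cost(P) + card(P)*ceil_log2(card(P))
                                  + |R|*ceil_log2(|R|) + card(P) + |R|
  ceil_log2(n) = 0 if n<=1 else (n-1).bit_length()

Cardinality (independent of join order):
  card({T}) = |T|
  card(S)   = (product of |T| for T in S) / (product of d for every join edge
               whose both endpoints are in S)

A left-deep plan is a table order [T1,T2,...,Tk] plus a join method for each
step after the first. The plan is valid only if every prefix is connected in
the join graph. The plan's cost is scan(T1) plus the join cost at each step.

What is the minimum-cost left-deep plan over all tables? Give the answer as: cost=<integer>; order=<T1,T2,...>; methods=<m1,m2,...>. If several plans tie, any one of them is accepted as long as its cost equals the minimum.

Selinger DP (subsets sized 1..n):
  {C}: scan cost=400, card=400
  {A}: scan cost=300, card=300
  {B}: scan cost=300, card=300
  {AC}: card=30000; try (A,hash)→6200, (C,merge)→7300, (A,merge)→7400, (C,hash)→7800, (C,nl_idx)→33000, (C,nl)→120300 …(+1); best=6200 via (A,hash)
  {AB}: card=3000; try (B,hash)→6000, (A,hash)→6000, (B,merge)→6300, (A,merge)→6300, (B,nl)→90300, (A,nl)→90300; best=6000 via (B,hash)
  {ABC}: card=300000; try (C,hash)→16200, (B,hash)→41600, (C,merge)→49000, (C,nl_idx)→333000, (B,merge)→489200, (C,nl)→1206000 …(+1); best=16200 via (C,hash)

cost=16200; order=A,B,C; methods=hash,hash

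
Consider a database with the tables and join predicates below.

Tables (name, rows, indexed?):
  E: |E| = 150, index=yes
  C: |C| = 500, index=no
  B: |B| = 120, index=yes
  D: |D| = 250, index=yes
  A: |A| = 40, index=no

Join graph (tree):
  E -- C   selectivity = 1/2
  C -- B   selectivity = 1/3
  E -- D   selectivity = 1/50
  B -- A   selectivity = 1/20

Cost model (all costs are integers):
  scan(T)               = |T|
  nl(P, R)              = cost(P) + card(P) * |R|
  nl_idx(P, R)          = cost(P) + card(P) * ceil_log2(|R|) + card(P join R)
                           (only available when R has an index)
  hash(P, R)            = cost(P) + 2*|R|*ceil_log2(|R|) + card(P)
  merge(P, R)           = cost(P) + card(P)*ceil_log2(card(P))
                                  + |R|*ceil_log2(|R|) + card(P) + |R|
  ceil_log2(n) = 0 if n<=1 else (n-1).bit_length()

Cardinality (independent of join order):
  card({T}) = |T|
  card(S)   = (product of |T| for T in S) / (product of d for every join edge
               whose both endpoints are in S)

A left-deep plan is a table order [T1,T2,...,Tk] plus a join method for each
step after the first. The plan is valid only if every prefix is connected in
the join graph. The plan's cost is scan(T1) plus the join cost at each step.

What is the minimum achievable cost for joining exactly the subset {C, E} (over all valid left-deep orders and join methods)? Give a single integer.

3400

Selinger DP over subsets of {C,E}:
  {E}: scan cost=150, card=150
  {C}: scan cost=500, card=500
  {CE}: card=37500; try (E,hash)→3400, (C,merge)→6500, (E,merge)→6850, (C,hash)→9300, (E,nl_idx)→42000, (C,nl)→75150 …(+1); best=3400 via (E,hash)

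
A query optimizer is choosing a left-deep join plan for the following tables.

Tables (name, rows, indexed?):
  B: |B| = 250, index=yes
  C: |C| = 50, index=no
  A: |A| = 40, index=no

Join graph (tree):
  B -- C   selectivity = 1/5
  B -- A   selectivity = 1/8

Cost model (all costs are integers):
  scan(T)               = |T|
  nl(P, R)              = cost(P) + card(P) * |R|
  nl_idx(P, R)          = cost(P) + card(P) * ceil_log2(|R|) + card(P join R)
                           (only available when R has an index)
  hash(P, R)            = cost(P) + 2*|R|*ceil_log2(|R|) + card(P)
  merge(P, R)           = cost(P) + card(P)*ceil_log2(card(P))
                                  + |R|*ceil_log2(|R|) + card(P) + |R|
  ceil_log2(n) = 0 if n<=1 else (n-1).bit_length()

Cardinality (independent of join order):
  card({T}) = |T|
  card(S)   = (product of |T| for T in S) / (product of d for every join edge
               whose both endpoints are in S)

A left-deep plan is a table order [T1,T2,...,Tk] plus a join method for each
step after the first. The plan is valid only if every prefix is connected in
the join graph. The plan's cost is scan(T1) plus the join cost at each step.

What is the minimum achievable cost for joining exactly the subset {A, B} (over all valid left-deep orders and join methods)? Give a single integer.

Selinger DP over subsets of {A,B}:
  {B}: scan cost=250, card=250
  {A}: scan cost=40, card=40
  {AB}: card=1250; try (A,hash)→980, (B,nl_idx)→1610, (B,merge)→2570, (A,merge)→2780, (B,hash)→4080, (B,nl)→10040 …(+1); best=980 via (A,hash)

980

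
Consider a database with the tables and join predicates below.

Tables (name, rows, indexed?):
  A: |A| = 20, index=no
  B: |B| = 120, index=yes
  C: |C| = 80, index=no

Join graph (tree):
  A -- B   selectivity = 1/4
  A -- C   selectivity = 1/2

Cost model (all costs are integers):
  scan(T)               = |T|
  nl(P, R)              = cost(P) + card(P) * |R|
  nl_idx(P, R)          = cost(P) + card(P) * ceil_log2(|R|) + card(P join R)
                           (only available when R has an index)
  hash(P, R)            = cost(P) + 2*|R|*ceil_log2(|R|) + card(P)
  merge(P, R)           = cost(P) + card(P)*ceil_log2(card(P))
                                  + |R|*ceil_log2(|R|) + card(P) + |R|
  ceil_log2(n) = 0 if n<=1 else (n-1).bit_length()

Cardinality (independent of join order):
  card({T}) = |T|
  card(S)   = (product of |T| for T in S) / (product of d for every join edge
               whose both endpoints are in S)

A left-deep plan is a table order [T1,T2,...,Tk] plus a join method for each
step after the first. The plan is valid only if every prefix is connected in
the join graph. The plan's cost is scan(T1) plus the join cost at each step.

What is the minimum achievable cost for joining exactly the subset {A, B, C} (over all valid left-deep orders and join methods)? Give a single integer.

2160

Selinger DP over subsets of {A,B,C}:
  {A}: scan cost=20, card=20
  {B}: scan cost=120, card=120
  {C}: scan cost=80, card=80
  {AB}: card=600; try (A,hash)→440, (B,nl_idx)→760, (B,merge)→1100, (A,merge)→1200, (B,hash)→1720, (B,nl)→2420 …(+1); best=440 via (A,hash)
  {AC}: card=800; try (A,hash)→360, (C,merge)→780, (A,merge)→840, (C,hash)→1160, (C,nl)→1620, (A,nl)→1680; best=360 via (A,hash)
  {ABC}: card=24000; try (C,hash)→2160, (B,hash)→2840, (C,merge)→7680, (B,merge)→10120, (B,nl_idx)→29960, (C,nl)→48440 …(+1); best=2160 via (C,hash)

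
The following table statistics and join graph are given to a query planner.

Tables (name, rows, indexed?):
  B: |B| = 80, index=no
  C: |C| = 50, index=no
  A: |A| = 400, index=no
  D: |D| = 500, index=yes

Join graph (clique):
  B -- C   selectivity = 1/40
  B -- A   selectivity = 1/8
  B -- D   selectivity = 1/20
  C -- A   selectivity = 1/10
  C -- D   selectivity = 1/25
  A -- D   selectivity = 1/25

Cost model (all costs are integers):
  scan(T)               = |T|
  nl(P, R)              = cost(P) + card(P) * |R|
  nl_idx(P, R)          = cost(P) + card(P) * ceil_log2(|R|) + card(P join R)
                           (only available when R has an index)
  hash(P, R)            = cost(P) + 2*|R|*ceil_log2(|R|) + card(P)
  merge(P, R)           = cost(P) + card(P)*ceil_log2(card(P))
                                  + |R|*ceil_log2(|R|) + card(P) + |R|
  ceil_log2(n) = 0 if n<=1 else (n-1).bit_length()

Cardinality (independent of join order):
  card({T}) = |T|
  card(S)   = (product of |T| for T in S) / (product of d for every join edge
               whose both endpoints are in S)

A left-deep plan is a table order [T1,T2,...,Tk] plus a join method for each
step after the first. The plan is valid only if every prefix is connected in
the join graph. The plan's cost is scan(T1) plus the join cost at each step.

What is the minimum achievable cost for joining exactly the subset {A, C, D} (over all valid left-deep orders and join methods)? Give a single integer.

Selinger DP over subsets of {A,C,D}:
  {C}: scan cost=50, card=50
  {A}: scan cost=400, card=400
  {D}: scan cost=500, card=500
  {AC}: card=2000; try (C,hash)→1400, (A,merge)→4400, (C,merge)→4750, (A,hash)→7300, (A,nl)→20050, (C,nl)→20400; best=1400 via (C,hash)
  {CD}: card=1000; try (D,nl_idx)→1500, (C,hash)→1600, (D,merge)→5400, (C,merge)→5850, (D,hash)→9100, (D,nl)→25050 …(+1); best=1500 via (D,nl_idx)
  {AD}: card=8000; try (A,hash)→8200, (D,merge)→9400, (A,merge)→9500, (D,hash)→9800, (D,nl_idx)→12000, (D,nl)→200400 …(+1); best=8200 via (A,hash)
  {ACD}: card=1600; try (A,hash)→9700, (D,hash)→12400, (A,merge)→16500, (C,hash)→16800, (D,nl_idx)→21000, (D,merge)→30400 …(+4); best=9700 via (A,hash)

9700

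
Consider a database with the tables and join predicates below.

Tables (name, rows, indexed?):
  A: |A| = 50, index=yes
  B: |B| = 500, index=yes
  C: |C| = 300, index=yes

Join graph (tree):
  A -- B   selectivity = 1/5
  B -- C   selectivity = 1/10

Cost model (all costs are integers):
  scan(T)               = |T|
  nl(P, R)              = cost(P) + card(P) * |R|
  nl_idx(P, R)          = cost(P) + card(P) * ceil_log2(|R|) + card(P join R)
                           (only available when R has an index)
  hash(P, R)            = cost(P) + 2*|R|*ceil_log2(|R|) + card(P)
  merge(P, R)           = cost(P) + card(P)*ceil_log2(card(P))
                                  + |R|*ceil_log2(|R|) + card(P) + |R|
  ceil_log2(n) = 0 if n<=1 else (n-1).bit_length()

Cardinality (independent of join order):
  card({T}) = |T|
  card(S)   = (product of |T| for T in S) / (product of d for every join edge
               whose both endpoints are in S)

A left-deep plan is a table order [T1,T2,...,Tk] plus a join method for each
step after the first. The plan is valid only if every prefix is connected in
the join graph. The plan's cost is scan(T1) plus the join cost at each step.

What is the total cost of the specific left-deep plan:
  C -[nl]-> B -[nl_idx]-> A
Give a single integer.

step 1: scan C: cost=300, card=300
step 2: join B via nl
    card(P join B) = 300*500/(10) = 15000
    cost = 300 + 300*500 = 150300
step 3: join A via nl_idx
    card(P join A) = 15000*50/(5) = 150000
    cost = 150300 + 15000*6 + 150000 = 390300

390300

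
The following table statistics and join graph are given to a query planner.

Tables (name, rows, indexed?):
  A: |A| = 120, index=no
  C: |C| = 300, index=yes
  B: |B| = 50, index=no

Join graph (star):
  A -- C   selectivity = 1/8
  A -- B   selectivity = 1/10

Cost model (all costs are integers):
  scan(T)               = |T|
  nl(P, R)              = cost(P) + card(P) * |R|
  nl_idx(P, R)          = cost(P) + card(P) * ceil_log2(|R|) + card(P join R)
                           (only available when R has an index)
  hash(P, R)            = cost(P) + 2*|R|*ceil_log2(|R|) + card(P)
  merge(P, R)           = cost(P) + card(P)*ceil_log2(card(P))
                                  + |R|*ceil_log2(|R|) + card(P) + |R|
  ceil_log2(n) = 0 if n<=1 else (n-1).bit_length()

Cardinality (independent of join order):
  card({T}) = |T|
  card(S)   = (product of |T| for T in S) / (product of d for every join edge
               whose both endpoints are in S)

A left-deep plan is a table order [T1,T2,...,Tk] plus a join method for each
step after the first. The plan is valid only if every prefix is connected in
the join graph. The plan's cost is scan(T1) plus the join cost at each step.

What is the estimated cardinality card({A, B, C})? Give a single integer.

Tables in S: A(120), B(50), C(300)
Edges inside S: A-C(d=8), A-B(d=10)
numerator = 120 * 50 * 300 = 1800000
denominator = 8 * 10 = 80
card(S) = 1800000 / 80 = 22500

22500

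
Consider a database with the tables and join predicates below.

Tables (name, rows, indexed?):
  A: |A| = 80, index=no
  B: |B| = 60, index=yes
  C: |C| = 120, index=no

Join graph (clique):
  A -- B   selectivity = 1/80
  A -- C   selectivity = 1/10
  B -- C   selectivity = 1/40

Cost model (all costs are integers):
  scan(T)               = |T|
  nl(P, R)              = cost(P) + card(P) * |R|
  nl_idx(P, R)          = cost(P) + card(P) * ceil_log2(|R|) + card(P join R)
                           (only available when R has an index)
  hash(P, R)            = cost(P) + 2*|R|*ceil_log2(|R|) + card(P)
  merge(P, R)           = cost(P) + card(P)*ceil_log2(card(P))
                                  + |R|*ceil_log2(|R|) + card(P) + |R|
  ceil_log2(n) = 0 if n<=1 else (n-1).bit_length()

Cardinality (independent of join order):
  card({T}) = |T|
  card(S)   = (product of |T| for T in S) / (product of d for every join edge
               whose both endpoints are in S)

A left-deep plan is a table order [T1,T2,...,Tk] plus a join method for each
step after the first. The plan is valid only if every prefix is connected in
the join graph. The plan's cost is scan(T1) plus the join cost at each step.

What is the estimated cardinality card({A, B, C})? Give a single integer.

18

Tables in S: A(80), B(60), C(120)
Edges inside S: A-B(d=80), A-C(d=10), B-C(d=40)
numerator = 80 * 60 * 120 = 576000
denominator = 80 * 10 * 40 = 32000
card(S) = 576000 / 32000 = 18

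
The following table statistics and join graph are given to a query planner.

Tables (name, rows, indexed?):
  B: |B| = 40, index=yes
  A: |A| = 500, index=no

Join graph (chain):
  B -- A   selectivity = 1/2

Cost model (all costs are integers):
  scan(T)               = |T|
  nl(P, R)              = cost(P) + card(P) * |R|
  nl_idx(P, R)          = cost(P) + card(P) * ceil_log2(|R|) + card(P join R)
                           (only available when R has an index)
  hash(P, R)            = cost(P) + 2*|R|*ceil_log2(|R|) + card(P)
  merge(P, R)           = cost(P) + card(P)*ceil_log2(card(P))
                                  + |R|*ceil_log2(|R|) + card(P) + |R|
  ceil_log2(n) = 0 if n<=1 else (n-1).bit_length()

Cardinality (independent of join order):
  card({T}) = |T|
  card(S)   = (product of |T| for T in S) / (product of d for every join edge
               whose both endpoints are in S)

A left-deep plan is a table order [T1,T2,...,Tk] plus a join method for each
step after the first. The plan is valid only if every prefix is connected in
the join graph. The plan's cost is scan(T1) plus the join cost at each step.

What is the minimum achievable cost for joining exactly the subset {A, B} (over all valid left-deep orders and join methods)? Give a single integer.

1480

Selinger DP over subsets of {A,B}:
  {B}: scan cost=40, card=40
  {A}: scan cost=500, card=500
  {AB}: card=10000; try (B,hash)→1480, (A,merge)→5320, (B,merge)→5780, (A,hash)→9080, (B,nl_idx)→13500, (A,nl)→20040 …(+1); best=1480 via (B,hash)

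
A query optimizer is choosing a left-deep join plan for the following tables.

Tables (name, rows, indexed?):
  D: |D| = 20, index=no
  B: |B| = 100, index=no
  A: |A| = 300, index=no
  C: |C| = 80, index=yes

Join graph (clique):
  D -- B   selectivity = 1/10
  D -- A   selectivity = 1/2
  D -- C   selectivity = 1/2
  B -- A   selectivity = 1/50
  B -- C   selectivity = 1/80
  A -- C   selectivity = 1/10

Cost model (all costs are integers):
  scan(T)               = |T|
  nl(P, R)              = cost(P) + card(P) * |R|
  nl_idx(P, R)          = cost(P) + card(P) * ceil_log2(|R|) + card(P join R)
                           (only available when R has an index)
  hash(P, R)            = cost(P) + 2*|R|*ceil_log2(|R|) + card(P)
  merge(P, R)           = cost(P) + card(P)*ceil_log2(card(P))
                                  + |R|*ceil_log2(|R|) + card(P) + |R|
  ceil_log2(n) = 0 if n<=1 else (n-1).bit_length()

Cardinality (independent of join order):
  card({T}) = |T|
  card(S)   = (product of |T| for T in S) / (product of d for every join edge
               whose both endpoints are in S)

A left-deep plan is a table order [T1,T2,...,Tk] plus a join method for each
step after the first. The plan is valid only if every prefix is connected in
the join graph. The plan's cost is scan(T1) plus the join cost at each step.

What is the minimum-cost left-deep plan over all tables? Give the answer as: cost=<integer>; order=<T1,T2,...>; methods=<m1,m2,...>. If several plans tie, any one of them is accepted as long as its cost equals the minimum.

cost=3980; order=A,B,C,D; methods=hash,hash,hash

Selinger DP (subsets sized 1..n):
  {D}: scan cost=20, card=20
  {B}: scan cost=100, card=100
  {A}: scan cost=300, card=300
  {C}: scan cost=80, card=80
  {BD}: card=200; try (D,hash)→400, (B,merge)→940, (D,merge)→1020, (B,hash)→1440, (B,nl)→2020, (D,nl)→2100; best=400 via (D,hash)
  {AD}: card=3000; try (D,hash)→800, (A,merge)→3140, (D,merge)→3420, (A,hash)→5440, (A,nl)→6020, (D,nl)→6300; best=800 via (D,hash)
  {CD}: card=800; try (D,hash)→360, (C,merge)→780, (D,merge)→840, (C,nl_idx)→960, (C,hash)→1160, (C,nl)→1620 …(+1); best=360 via (D,hash)
  {AB}: card=600; try (B,hash)→2000, (A,merge)→3900, (B,merge)→4100, (A,hash)→5600, (A,nl)→30100, (B,nl)→30300; best=2000 via (B,hash)
  {BC}: card=100; try (C,nl_idx)→900, (C,hash)→1320, (B,merge)→1520, (C,merge)→1540, (B,hash)→1560, (B,nl)→8080 …(+1); best=900 via (C,nl_idx)
  {AC}: card=2400; try (C,hash)→1720, (A,merge)→3720, (C,merge)→3940, (C,nl_idx)→4800, (A,hash)→5560, (A,nl)→24080 …(+1); best=1720 via (C,hash)
  {ABD}: card=600; try (D,hash)→2800, (B,hash)→5200, (A,merge)→5200, (A,hash)→6000, (D,merge)→8720, (D,nl)→14000 …(+3); best=2800 via (D,hash)
  {BCD}: card=100; try (D,hash)→1200, (C,hash)→1720, (D,merge)→1820, (C,nl_idx)→1900, (B,hash)→2560, (C,merge)→2840 …(+4); best=1200 via (D,hash)
  {ACD}: card=12000; try (D,hash)→4320, (C,hash)→4920, (A,hash)→6560, (A,merge)→12160, (D,merge)→33040, (C,nl_idx)→33800 …(+4); best=4320 via (D,hash)
  {ABC}: card=60; try (C,hash)→3720, (A,merge)→4700, (B,hash)→5520, (C,nl_idx)→6260, (A,hash)→6400, (C,merge)→9240 …(+4); best=3720 via (C,hash)
  {ABCD}: card=30; try (D,hash)→3980, (D,merge)→4260, (C,hash)→4520, (D,nl)→4920, (A,merge)→5000, (A,hash)→6700 …(+7); best=3980 via (D,hash)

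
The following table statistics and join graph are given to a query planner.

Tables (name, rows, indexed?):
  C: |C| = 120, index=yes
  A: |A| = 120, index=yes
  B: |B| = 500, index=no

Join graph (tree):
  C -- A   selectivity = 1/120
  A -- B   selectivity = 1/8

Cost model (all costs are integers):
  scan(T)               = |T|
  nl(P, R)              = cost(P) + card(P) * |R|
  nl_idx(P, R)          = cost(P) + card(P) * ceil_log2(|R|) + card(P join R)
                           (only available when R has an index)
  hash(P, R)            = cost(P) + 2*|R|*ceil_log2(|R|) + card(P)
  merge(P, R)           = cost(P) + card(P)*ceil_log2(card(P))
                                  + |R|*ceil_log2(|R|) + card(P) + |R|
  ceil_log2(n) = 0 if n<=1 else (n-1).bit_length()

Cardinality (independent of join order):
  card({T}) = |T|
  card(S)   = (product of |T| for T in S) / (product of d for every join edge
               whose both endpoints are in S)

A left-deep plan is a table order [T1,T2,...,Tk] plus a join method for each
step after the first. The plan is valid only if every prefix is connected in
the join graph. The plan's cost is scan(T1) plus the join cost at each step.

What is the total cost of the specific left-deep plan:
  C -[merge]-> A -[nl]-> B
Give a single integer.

step 1: scan C: cost=120, card=120
step 2: join A via merge
    card(P join A) = 120*120/(120) = 120
    cost = 120 + 120*7 + 120*7 + 120 + 120 = 2040
step 3: join B via nl
    card(P join B) = 120*500/(8) = 7500
    cost = 2040 + 120*500 = 62040

62040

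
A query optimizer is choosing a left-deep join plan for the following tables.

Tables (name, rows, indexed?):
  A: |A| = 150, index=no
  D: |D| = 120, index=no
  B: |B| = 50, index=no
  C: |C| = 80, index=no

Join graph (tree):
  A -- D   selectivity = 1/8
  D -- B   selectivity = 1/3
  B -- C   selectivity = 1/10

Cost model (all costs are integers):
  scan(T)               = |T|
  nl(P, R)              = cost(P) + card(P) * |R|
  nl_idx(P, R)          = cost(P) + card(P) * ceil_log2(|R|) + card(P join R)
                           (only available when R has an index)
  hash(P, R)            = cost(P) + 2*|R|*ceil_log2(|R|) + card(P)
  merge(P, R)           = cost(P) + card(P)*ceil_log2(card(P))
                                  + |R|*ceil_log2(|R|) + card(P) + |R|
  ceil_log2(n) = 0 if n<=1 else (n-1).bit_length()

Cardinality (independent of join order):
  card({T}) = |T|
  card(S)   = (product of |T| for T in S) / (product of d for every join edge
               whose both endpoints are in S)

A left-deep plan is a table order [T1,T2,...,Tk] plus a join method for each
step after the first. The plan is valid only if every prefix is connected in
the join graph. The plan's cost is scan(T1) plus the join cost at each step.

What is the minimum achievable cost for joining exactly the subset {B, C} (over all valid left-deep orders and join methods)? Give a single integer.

Selinger DP over subsets of {B,C}:
  {B}: scan cost=50, card=50
  {C}: scan cost=80, card=80
  {BC}: card=400; try (B,hash)→760, (C,merge)→1040, (B,merge)→1070, (C,hash)→1220, (C,nl)→4050, (B,nl)→4080; best=760 via (B,hash)

760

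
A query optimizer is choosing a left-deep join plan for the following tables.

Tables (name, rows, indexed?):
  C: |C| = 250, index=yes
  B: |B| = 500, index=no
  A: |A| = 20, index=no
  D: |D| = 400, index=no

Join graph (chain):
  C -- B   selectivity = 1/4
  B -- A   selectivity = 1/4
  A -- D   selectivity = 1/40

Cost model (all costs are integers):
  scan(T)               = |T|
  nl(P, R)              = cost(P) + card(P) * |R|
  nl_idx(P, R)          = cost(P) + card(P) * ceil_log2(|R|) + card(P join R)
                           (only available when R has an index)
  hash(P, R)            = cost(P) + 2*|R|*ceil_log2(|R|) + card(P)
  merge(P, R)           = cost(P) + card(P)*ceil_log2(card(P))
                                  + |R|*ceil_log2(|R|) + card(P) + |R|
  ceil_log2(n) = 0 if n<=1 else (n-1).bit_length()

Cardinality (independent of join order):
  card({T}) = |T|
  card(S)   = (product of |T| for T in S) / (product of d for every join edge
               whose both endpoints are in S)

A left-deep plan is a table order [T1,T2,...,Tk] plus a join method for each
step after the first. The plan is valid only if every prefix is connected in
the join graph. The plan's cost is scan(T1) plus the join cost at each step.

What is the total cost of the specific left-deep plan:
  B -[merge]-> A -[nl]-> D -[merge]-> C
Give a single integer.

1407870

step 1: scan B: cost=500, card=500
step 2: join A via merge
    card(P join A) = 500*20/(4) = 2500
    cost = 500 + 500*9 + 20*5 + 500 + 20 = 5620
step 3: join D via nl
    card(P join D) = 2500*400/(40) = 25000
    cost = 5620 + 2500*400 = 1005620
step 4: join C via merge
    card(P join C) = 25000*250/(4) = 1562500
    cost = 1005620 + 25000*15 + 250*8 + 25000 + 250 = 1407870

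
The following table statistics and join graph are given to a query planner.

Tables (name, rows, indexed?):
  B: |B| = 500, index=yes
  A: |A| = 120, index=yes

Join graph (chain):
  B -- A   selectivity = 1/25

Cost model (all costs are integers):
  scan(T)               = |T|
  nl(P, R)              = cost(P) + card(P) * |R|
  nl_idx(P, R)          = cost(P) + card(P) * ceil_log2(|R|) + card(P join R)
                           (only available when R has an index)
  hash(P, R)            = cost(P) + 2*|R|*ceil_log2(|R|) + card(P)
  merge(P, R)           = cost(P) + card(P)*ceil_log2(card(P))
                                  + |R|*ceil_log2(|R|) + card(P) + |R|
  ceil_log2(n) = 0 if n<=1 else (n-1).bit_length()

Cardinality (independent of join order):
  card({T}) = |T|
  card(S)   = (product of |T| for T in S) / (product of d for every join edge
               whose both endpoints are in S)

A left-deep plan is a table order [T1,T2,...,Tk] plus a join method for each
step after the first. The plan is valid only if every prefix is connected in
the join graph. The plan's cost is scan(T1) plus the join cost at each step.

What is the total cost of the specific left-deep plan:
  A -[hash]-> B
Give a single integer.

9240

step 1: scan A: cost=120, card=120
step 2: join B via hash
    card(P join B) = 120*500/(25) = 2400
    cost = 120 + 2*500*9 + 120 = 9240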